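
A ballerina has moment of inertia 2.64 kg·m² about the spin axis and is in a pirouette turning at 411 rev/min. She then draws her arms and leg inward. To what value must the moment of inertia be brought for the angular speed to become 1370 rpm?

I₂ ≈ 0.792 kg·m²

With no external torque about the axis, L is conserved: I₁ω₁ = I₂ω₂.
I₂ = I₁ω₁ / ω₂ = (2.64)(411) / (1370) = 0.7920 kg·m².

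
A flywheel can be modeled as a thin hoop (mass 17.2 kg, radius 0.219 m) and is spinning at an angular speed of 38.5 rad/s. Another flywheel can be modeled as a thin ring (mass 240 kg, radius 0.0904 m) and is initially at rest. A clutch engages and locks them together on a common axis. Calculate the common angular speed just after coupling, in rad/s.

The coupling torques are internal; angular momentum about the shared axis is conserved.
Moments of inertia: I_A = (17.2)(0.219)² = 0.8249 kg·m²; I_B = (240)(0.0904)² = 1.961 kg·m².
Taking A's sense as positive: L = (0.8249)(38.5) = 31.76 kg·m²·rad/s.
Combined I = 0.8249 + 1.961 = 2.786 kg·m².
ω_f = L / I = 31.76 / 2.786 = 11.40 rad/s.

|ω_f| ≈ 11.4 rad/s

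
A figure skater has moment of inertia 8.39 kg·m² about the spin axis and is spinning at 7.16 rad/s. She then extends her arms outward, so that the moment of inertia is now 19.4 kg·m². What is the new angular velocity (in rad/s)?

With no external torque about the axis, L is conserved: I₁ω₁ = I₂ω₂.
ω₂ = I₁ω₁ / I₂ = (8.390)(7.16 rad/s) / (19.40) = 3.097 rad/s.

ω₂ ≈ 3.10 rad/s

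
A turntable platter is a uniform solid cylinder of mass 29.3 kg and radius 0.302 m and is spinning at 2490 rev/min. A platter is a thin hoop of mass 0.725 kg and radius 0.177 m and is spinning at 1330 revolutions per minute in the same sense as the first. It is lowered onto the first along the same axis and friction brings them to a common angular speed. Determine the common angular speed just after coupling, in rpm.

|ω_f| ≈ 2470 rpm

No external torque acts about the common axis, so total angular momentum is conserved.
Moments of inertia: I_A = ½(29.3)(0.302)² = 1.336 kg·m²; I_B = (0.725)(0.177)² = 0.02271 kg·m².
Taking A's sense as positive: L = (1.336)(2490) + (0.02271)(1330) = 3357 kg·m²·rpm.
Combined I = 1.336 + 0.02271 = 1.359 kg·m².
ω_f = L / I = 3357 / 1.359 = 2471 rpm.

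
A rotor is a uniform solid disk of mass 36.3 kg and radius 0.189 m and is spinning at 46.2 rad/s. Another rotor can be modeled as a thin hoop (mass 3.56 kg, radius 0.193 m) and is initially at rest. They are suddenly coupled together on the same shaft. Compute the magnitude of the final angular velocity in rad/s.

The coupling torques are internal; angular momentum about the shared axis is conserved.
Moments of inertia: I_A = ½(36.3)(0.189)² = 0.6483 kg·m²; I_B = (3.56)(0.193)² = 0.1326 kg·m².
Taking A's sense as positive: L = (0.6483)(46.2) = 29.95 kg·m²·rad/s.
Combined I = 0.6483 + 0.1326 = 0.7809 kg·m².
ω_f = L / I = 29.95 / 0.7809 = 38.36 rad/s.

|ω_f| ≈ 38.4 rad/s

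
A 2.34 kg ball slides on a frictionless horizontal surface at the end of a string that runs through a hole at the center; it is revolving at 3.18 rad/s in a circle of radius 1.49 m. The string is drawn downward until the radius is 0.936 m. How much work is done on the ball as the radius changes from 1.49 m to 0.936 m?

No torque about the axis ⇒ m r₁² ω₁ = m r₂² ω₂.
ω₂ = ω₁ (r₁/r₂)² = (3.18)(1.49/0.936)² = 8.058 rad/s.
W = ΔKE = ½m(v₂² − v₁²) = 40.30 J.

W ≈ 40.3 J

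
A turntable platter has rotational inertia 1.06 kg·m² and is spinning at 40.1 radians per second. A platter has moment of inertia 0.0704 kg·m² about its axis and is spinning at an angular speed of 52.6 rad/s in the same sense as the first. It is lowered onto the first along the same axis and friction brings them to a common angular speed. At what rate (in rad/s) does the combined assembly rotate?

|ω_f| ≈ 40.9 rad/s

No external torque acts about the common axis, so total angular momentum is conserved.
Taking A's sense as positive: L = (1.060)(40.1) + (0.07040)(52.6) = 46.21 kg·m²·rad/s.
Combined I = 1.060 + 0.07040 = 1.130 kg·m².
ω_f = L / I = 46.21 / 1.130 = 40.88 rad/s.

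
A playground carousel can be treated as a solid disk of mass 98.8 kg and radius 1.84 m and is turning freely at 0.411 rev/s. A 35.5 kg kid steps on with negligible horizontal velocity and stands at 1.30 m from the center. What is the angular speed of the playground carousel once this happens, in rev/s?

ω_f ≈ 0.302 rev/s

The added mass arrives with no angular momentum about the center, and any external torque about the center is negligible, so the system's angular momentum is conserved.
I_p = ½(98.8)(1.84)² = 167.2 kg·m².
Added inertia Σmr² = (35.5)(1.30)² = 59.99 kg·m²; I_f = 167.2 + 59.99 = 227.2 kg·m².
ω_f = I_p ω_i / I_f = (167.2)(0.411) / 227.2 = 0.3025 rev/s.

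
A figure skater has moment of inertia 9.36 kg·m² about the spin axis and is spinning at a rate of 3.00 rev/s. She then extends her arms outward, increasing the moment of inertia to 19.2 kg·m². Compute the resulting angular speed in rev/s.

ω₂ ≈ 1.46 rev/s

With no external torque about the axis, L is conserved: I₁ω₁ = I₂ω₂.
ω₂ = I₁ω₁ / I₂ = (9.360)(3.00 rev/s) / (19.20) = 1.463 rev/s.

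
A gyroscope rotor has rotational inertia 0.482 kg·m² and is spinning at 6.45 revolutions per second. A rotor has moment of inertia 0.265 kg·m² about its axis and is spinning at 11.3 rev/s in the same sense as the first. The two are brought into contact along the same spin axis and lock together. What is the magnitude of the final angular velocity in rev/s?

|ω_f| ≈ 8.17 rev/s

No external torque acts about the common axis, so total angular momentum is conserved.
Taking A's sense as positive: L = (0.4820)(6.45) + (0.2650)(11.3) = 6.103 kg·m²·rev/s.
Combined I = 0.4820 + 0.2650 = 0.7470 kg·m².
ω_f = L / I = 6.103 / 0.7470 = 8.171 rev/s.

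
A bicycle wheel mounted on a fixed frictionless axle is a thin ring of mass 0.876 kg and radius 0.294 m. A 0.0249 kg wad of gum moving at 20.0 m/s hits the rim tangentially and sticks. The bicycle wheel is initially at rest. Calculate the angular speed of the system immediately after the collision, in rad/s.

|ω_f| ≈ 1.88 rad/s

The axle reaction passes through the axle and exerts no torque about it; angular momentum about the axle is conserved through the impact.
I_p = (0.876)(0.294)² = 0.07572 kg·m². Taking the sense of the wad of gum's angular momentum as positive, L_{wad} = m v R = (0.0249)(20.0)(0.294) = 0.1464 kg·m²/s.
L_i = 0 + 0.1464 = 0.1464 kg·m²/s.
After sticking, I_f = I_p + m R² = 0.07572 + (0.0249)(0.294)² = 0.07787 kg·m².
ω_f = L_i / I_f = 0.1464 / 0.07787 = 1.880 rad/s.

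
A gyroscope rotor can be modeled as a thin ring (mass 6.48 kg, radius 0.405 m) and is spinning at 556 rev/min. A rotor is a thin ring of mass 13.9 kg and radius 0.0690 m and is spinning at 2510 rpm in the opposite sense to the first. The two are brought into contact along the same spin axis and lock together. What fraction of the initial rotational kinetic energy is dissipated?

No external torque acts about the common axis, so total angular momentum is conserved.
Moments of inertia: I_A = (6.48)(0.405)² = 1.063 kg·m²; I_B = (13.9)(0.0690)² = 0.06618 kg·m².
Taking A's sense as positive: L = (1.063)(556) − (0.06618)(2510) = 424.9 kg·m²·rpm.
Combined I = 1.063 + 0.06618 = 1.129 kg·m².
ω_f = L / I = 424.9 / 1.129 = 376.3 rpm.
KE_i = ½ΣIω² = 4088 J; KE_f = ½(1.129)(39.41)² = 876.6 J.
Fraction dissipated = (KE_i − KE_f)/KE_i = 0.7856.

fraction ≈ 0.786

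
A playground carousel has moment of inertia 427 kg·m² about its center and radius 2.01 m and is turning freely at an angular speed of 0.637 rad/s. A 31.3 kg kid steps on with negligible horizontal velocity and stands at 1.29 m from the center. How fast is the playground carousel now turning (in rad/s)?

No external torque acts about the center; L_before = L_after.
Added inertia Σmr² = (31.3)(1.29)² = 52.09 kg·m²; I_f = 427.0 + 52.09 = 479.1 kg·m².
ω_f = I_p ω_i / I_f = (427.0)(0.637) / 479.1 = 0.5677 rad/s.

ω_f ≈ 0.568 rad/s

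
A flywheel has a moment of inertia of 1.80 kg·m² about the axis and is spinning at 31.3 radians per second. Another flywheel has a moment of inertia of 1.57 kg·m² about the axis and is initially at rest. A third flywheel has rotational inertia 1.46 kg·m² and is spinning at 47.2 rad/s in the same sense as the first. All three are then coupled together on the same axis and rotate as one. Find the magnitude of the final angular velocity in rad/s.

|ω_f| ≈ 25.9 rad/s

No external torque acts about the common axis, so total angular momentum is conserved.
Taking A's sense as positive: L = (1.800)(31.3) + (1.460)(47.2) = 125.3 kg·m²·rad/s.
Combined I = 1.800 + 1.570 + 1.460 = 4.830 kg·m².
ω_f = L / I = 125.3 / 4.830 = 25.93 rad/s.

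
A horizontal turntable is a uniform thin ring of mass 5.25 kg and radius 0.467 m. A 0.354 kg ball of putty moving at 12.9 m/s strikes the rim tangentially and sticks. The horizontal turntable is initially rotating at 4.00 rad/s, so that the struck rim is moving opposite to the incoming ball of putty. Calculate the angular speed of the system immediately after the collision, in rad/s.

|ω_f| ≈ 2.00 rad/s

The axle reaction passes through the axle and exerts no torque about it; angular momentum about the axle is conserved through the impact.
I_p = (5.25)(0.467)² = 1.145 kg·m². Taking the sense of the ball of putty's angular momentum as positive, L_{ball} = m v R = (0.354)(12.9)(0.467) = 2.133 kg·m²/s.
L_i = −I_p ω_p + m v R = −(1.145)(4.00) + 2.133 = -2.447 kg·m²/s.
After sticking, I_f = I_p + m R² = 1.145 + (0.354)(0.467)² = 1.222 kg·m².
ω_f = L_i / I_f = -2.447 / 1.222 = -2.002 rad/s.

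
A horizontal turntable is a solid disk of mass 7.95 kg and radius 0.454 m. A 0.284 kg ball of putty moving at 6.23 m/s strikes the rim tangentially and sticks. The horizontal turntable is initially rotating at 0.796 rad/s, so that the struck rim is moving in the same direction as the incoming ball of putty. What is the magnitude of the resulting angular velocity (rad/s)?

About the axle the impulsive forces during the collision are internal, so angular momentum about that axis is conserved.
I_p = ½(7.95)(0.454)² = 0.8193 kg·m². Taking the sense of the ball of putty's angular momentum as positive, L_{ball} = m v R = (0.284)(6.23)(0.454) = 0.8033 kg·m²/s.
L_i = +I_p ω_p + m v R = +(0.8193)(0.796) + 0.8033 = 1.455 kg·m²/s.
After sticking, I_f = I_p + m R² = 0.8193 + (0.284)(0.454)² = 0.8778 kg·m².
ω_f = L_i / I_f = 1.455 / 0.8778 = 1.658 rad/s.

|ω_f| ≈ 1.66 rad/s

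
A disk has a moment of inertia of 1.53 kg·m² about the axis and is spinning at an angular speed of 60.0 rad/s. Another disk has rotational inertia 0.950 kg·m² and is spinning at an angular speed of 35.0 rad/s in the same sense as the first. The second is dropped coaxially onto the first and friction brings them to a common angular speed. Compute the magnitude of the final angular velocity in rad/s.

|ω_f| ≈ 50.4 rad/s

No external torque acts about the common axis, so total angular momentum is conserved.
Taking A's sense as positive: L = (1.530)(60.0) + (0.9500)(35.0) = 125.0 kg·m²·rad/s.
Combined I = 1.530 + 0.9500 = 2.480 kg·m².
ω_f = L / I = 125.0 / 2.480 = 50.42 rad/s.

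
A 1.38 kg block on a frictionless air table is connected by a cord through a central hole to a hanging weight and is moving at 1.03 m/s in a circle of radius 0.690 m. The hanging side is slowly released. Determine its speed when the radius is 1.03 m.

v₂ ≈ 0.690 m/s

The only horizontal force on the mass is along the cord (radial), so it exerts no torque about the hole and angular momentum m v r is conserved.
v₂ = v₁ r₁ / r₂ = (1.03)(0.690) / (1.03) = 0.6900 m/s.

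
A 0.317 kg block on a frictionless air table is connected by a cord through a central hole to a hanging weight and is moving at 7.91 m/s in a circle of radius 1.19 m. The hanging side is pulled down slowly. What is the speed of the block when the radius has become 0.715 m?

The only horizontal force on the mass is along the cord (radial), so it exerts no torque about the hole and angular momentum m v r is conserved.
v₂ = v₁ r₁ / r₂ = (7.91)(1.19) / (0.715) = 13.16 m/s.

v₂ ≈ 13.2 m/s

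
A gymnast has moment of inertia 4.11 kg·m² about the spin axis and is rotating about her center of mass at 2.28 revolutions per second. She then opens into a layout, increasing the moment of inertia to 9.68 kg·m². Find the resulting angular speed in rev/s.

ω₂ ≈ 0.968 rev/s

Angular momentum about the spin axis is conserved since the torque about it is zero.
ω₂ = I₁ω₁ / I₂ = (4.110)(2.28 rev/s) / (9.680) = 0.9681 rev/s.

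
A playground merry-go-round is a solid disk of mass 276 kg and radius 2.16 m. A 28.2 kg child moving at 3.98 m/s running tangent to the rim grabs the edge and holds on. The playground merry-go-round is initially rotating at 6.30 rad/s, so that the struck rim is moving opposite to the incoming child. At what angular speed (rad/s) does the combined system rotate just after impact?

About the axle the impulsive forces during the collision are internal, so angular momentum about that axis is conserved.
I_p = ½(276)(2.16)² = 643.9 kg·m². Taking the sense of the child's angular momentum as positive, L_{child} = m v R = (28.2)(3.98)(2.16) = 242.4 kg·m²/s.
L_i = −I_p ω_p + m v R = −(643.9)(6.30) + 242.4 = -3814 kg·m²/s.
After sticking, I_f = I_p + m R² = 643.9 + (28.2)(2.16)² = 775.4 kg·m².
ω_f = L_i / I_f = -3814 / 775.4 = -4.918 rad/s.

|ω_f| ≈ 4.92 rad/s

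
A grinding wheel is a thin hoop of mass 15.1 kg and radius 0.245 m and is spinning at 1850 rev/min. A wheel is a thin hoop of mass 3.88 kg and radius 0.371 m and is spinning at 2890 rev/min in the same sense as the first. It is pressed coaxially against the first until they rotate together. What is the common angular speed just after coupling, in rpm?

No external torque acts about the common axis, so total angular momentum is conserved.
Moments of inertia: I_A = (15.1)(0.245)² = 0.9064 kg·m²; I_B = (3.88)(0.371)² = 0.5340 kg·m².
Taking A's sense as positive: L = (0.9064)(1850) + (0.5340)(2890) = 3220 kg·m²·rpm.
Combined I = 0.9064 + 0.5340 = 1.440 kg·m².
ω_f = L / I = 3220 / 1.440 = 2236 rpm.

|ω_f| ≈ 2240 rpm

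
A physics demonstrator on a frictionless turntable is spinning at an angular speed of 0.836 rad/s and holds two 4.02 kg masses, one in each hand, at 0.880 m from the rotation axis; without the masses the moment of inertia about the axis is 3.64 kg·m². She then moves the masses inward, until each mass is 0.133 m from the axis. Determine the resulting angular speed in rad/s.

ω₂ ≈ 2.18 rad/s

With no external torque about the axis, L is conserved: I₁ω₁ = I₂ω₂.
I₁ = 3.64 + 2(4.02)(0.880)² = 9.866 kg·m²; I₂ = 3.64 + 2(4.02)(0.133)² = 3.782 kg·m².
ω₂ = I₁ω₁ / I₂ = (9.866)(0.836 rad/s) / (3.782) = 2.181 rad/s.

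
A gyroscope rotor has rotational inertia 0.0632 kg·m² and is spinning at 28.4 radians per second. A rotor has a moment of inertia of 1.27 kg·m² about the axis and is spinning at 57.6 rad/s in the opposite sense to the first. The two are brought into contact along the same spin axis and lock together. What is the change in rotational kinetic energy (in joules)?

ΔKE ≈ -223 J

No external torque acts about the common axis, so total angular momentum is conserved.
Taking A's sense as positive: L = (0.06320)(28.4) − (1.270)(57.6) = -71.36 kg·m²·rad/s.
Combined I = 0.06320 + 1.270 = 1.333 kg·m².
ω_f = L / I = -71.36 / 1.333 = -53.52 rad/s.
KE_i = ½ΣIω² = 2132 J; KE_f = ½(1.333)(53.52)² = 1910 J.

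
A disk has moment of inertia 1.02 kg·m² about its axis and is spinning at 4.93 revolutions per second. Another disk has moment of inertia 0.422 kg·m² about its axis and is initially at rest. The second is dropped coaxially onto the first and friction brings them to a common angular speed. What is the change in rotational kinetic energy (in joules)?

ΔKE ≈ -143 J

The coupling torques are internal; angular momentum about the shared axis is conserved.
Taking A's sense as positive: L = (1.020)(4.93) = 5.029 kg·m²·rev/s.
Combined I = 1.020 + 0.4220 = 1.442 kg·m².
ω_f = L / I = 5.029 / 1.442 = 3.487 rev/s.
KE_i = ½ΣIω² = 489.4 J; KE_f = ½(1.442)(21.91)² = 346.1 J.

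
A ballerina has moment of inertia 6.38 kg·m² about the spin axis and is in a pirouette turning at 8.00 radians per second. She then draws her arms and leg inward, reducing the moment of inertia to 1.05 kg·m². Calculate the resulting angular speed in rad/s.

No external torque acts about the spin axis, so angular momentum is conserved.
ω₂ = I₁ω₁ / I₂ = (6.380)(8.00 rad/s) / (1.050) = 48.61 rad/s.

ω₂ ≈ 48.6 rad/s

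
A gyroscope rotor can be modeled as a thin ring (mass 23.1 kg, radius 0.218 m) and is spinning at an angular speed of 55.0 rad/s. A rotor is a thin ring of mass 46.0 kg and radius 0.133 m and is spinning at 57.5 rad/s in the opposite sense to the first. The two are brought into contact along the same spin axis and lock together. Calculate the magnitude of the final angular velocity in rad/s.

|ω_f| ≈ 7.11 rad/s

No external torque acts about the common axis, so total angular momentum is conserved.
Moments of inertia: I_A = (23.1)(0.218)² = 1.098 kg·m²; I_B = (46.0)(0.133)² = 0.8137 kg·m².
Taking A's sense as positive: L = (1.098)(55.0) − (0.8137)(57.5) = 13.59 kg·m²·rad/s.
Combined I = 1.098 + 0.8137 = 1.911 kg·m².
ω_f = L / I = 13.59 / 1.911 = 7.111 rad/s.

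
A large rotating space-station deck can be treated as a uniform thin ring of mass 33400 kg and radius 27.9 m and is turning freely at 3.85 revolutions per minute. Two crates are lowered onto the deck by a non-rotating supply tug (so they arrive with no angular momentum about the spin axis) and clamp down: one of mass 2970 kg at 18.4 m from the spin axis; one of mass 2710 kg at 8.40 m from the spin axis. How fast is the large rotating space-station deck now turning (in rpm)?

ω_f ≈ 3.68 rpm

The added mass arrives with no angular momentum about the spin axis, and any external torque about the spin axis is negligible, so the system's angular momentum is conserved.
I_p = (33400)(27.9)² = 2.600e+07 kg·m².
Added inertia Σmr² = (2970)(18.4)² + (2710)(8.40)² = 1.197e+06 kg·m²; I_f = 2.600e+07 + 1.197e+06 = 2.720e+07 kg·m².
ω_f = I_p ω_i / I_f = (2.600e+07)(3.85) / 2.720e+07 = 3.681 rpm.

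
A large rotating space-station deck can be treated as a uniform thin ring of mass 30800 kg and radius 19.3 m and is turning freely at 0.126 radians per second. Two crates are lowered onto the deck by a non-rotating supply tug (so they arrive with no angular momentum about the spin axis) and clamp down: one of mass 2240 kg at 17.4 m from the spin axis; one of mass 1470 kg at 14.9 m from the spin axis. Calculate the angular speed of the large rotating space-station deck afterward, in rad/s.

The added mass arrives with no angular momentum about the spin axis, and any external torque about the spin axis is negligible, so the system's angular momentum is conserved.
I_p = (30800)(19.3)² = 1.147e+07 kg·m².
Added inertia Σmr² = (2240)(17.4)² + (1470)(14.9)² = 1.005e+06 kg·m²; I_f = 1.147e+07 + 1.005e+06 = 1.248e+07 kg·m².
ω_f = I_p ω_i / I_f = (1.147e+07)(0.126) / 1.248e+07 = 0.1159 rad/s.

ω_f ≈ 0.116 rad/s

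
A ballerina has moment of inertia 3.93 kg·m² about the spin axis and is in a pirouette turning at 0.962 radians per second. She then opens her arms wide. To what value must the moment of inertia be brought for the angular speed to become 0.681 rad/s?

With no external torque about the axis, L is conserved: I₁ω₁ = I₂ω₂.
I₂ = I₁ω₁ / ω₂ = (3.93)(0.962) / (0.681) = 5.552 kg·m².

I₂ ≈ 5.55 kg·m²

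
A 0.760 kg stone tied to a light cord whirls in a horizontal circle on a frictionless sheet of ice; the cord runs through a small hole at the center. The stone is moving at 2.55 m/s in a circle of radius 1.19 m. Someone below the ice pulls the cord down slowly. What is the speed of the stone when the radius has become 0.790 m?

Central (radial) force ⇒ zero torque about the center ⇒ m v r is constant.
v₂ = v₁ r₁ / r₂ = (2.55)(1.19) / (0.790) = 3.841 m/s.

v₂ ≈ 3.84 m/s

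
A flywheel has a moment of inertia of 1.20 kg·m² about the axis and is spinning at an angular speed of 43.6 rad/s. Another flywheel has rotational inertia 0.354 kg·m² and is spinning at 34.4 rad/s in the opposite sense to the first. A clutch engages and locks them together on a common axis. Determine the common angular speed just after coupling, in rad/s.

The coupling torques are internal; angular momentum about the shared axis is conserved.
Taking A's sense as positive: L = (1.200)(43.6) − (0.3540)(34.4) = 40.14 kg·m²·rad/s.
Combined I = 1.200 + 0.3540 = 1.554 kg·m².
ω_f = L / I = 40.14 / 1.554 = 25.83 rad/s.

|ω_f| ≈ 25.8 rad/s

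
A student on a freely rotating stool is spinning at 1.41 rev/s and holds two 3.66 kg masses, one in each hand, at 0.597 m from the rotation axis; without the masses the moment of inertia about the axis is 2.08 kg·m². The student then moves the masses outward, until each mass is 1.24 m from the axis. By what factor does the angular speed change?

Angular momentum about the spin axis is conserved since the torque about it is zero.
I₁ = 2.08 + 2(3.66)(0.597)² = 4.689 kg·m²; I₂ = 2.08 + 2(3.66)(1.24)² = 13.34 kg·m².
ω₂/ω₁ = I₁/I₂ = 4.689 / 13.34 = 0.3516.

ω₂/ω₁ ≈ 0.352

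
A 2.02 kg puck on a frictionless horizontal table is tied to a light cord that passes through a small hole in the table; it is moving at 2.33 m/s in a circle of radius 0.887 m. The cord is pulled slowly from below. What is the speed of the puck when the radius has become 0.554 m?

v₂ ≈ 3.73 m/s

Central (radial) force ⇒ zero torque about the center ⇒ m v r is constant.
v₂ = v₁ r₁ / r₂ = (2.33)(0.887) / (0.554) = 3.731 m/s.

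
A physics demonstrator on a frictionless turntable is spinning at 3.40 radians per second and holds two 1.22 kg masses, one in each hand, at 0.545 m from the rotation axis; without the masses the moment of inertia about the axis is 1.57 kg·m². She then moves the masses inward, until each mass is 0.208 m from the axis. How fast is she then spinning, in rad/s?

No external torque acts about the spin axis, so angular momentum is conserved.
I₁ = 1.57 + 2(1.22)(0.545)² = 2.295 kg·m²; I₂ = 1.57 + 2(1.22)(0.208)² = 1.676 kg·m².
ω₂ = I₁ω₁ / I₂ = (2.295)(3.40 rad/s) / (1.676) = 4.656 rad/s.

ω₂ ≈ 4.66 rad/s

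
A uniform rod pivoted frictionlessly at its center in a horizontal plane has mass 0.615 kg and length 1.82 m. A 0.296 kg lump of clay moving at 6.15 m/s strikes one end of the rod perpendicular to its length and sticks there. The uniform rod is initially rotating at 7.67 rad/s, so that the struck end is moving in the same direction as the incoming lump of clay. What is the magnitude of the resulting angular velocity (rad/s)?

|ω_f| ≈ 7.13 rad/s

The axle reaction passes through the pivot and exerts no torque about it; angular momentum about the pivot is conserved through the impact.
I_p = (1/12)(0.615)(1.82)² = 0.1698 kg·m². Taking the sense of the lump of clay's angular momentum as positive, L_{lump} = m v R = (0.296)(6.15)(1.82/2) = 1.657 kg·m²/s.
L_i = +I_p ω_p + m v R = +(0.1698)(7.67) + 1.657 = 2.959 kg·m²/s.
After sticking, I_f = I_p + m R² = 0.1698 + (0.296)(1.82/2)² = 0.4149 kg·m².
ω_f = L_i / I_f = 2.959 / 0.4149 = 7.131 rad/s.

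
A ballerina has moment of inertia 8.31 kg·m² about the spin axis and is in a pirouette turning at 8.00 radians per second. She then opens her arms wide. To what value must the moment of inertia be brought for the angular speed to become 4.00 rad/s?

With no external torque about the axis, L is conserved: I₁ω₁ = I₂ω₂.
I₂ = I₁ω₁ / ω₂ = (8.31)(8.00) / (4.00) = 16.62 kg·m².

I₂ ≈ 16.6 kg·m²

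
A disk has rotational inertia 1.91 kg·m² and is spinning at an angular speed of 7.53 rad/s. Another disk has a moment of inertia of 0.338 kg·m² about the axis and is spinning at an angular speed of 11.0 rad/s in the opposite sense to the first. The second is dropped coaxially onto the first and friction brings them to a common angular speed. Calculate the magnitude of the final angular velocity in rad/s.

|ω_f| ≈ 4.74 rad/s

No external torque acts about the common axis, so total angular momentum is conserved.
Taking A's sense as positive: L = (1.910)(7.53) − (0.3380)(11.0) = 10.66 kg·m²·rad/s.
Combined I = 1.910 + 0.3380 = 2.248 kg·m².
ω_f = L / I = 10.66 / 2.248 = 4.744 rad/s.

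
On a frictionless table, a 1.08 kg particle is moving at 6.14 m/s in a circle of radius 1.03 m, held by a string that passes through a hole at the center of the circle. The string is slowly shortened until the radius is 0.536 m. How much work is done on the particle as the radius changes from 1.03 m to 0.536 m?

W ≈ 54.8 J

The only horizontal force on the mass is along the cord (radial), so it exerts no torque about the hole and angular momentum m v r is conserved.
v₂ = v₁ r₁ / r₂ = (6.14)(1.03) / (0.536) = 11.80 m/s.
W = ΔKE = ½m(v₂² − v₁²) = 54.82 J.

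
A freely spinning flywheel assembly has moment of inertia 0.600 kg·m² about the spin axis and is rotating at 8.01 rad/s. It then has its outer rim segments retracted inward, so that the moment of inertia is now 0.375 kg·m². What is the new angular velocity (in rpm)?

ω₂ ≈ 122 rpm

No external torque acts about the spin axis, so angular momentum is conserved.
ω₂ = I₁ω₁ / I₂ = (0.6000)(8.01 rad/s) / (0.3750) = 12.82 rad/s = 122.4 rpm.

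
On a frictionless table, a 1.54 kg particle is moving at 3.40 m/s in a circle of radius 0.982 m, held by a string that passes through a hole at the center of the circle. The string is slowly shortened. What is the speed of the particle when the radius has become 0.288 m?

v₂ ≈ 11.6 m/s

Central (radial) force ⇒ zero torque about the center ⇒ m v r is constant.
v₂ = v₁ r₁ / r₂ = (3.40)(0.982) / (0.288) = 11.59 m/s.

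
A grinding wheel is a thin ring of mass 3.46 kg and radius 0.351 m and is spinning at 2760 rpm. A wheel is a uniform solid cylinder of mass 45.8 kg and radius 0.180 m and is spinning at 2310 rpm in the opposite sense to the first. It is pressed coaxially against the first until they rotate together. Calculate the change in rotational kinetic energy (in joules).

The coupling torques are internal; angular momentum about the shared axis is conserved.
Moments of inertia: I_A = (3.46)(0.351)² = 0.4263 kg·m²; I_B = ½(45.8)(0.180)² = 0.7420 kg·m².
Taking A's sense as positive: L = (0.4263)(2760) − (0.7420)(2310) = -537.4 kg·m²·rpm.
Combined I = 0.4263 + 0.7420 = 1.168 kg·m².
ω_f = L / I = -537.4 / 1.168 = -460.0 rpm.
KE_i = ½ΣIω² = 39510 J; KE_f = ½(1.168)(48.17)² = 1356 J.

ΔKE ≈ -38200 J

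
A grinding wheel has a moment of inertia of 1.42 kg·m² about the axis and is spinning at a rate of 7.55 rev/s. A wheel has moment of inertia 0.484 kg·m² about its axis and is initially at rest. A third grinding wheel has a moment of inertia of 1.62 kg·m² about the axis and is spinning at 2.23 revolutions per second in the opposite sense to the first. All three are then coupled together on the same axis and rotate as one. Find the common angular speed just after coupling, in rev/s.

|ω_f| ≈ 2.02 rev/s

No external torque acts about the common axis, so total angular momentum is conserved.
Taking A's sense as positive: L = (1.420)(7.55) − (1.620)(2.23) = 7.108 kg·m²·rev/s.
Combined I = 1.420 + 0.4840 + 1.620 = 3.524 kg·m².
ω_f = L / I = 7.108 / 3.524 = 2.017 rev/s.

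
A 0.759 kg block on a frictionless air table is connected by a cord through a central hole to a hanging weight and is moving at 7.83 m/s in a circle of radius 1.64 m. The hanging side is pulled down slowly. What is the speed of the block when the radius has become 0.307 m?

v₂ ≈ 41.8 m/s

Central (radial) force ⇒ zero torque about the center ⇒ m v r is constant.
v₂ = v₁ r₁ / r₂ = (7.83)(1.64) / (0.307) = 41.83 m/s.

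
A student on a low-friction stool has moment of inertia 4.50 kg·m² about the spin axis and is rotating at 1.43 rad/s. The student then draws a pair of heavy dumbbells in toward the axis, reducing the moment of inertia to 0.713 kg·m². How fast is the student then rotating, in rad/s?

ω₂ ≈ 9.03 rad/s

Angular momentum about the spin axis is conserved since the torque about it is zero.
ω₂ = I₁ω₁ / I₂ = (4.500)(1.43 rad/s) / (0.7130) = 9.025 rad/s.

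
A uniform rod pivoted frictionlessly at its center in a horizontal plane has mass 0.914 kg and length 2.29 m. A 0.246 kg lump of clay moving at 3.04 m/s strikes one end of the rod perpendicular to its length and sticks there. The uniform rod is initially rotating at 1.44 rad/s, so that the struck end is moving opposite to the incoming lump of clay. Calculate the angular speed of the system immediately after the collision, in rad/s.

The axle reaction passes through the pivot and exerts no torque about it; angular momentum about the pivot is conserved through the impact.
I_p = (1/12)(0.914)(2.29)² = 0.3994 kg·m². Taking the sense of the lump of clay's angular momentum as positive, L_{lump} = m v R = (0.246)(3.04)(2.29/2) = 0.8563 kg·m²/s.
L_i = −I_p ω_p + m v R = −(0.3994)(1.44) + 0.8563 = 0.2811 kg·m²/s.
After sticking, I_f = I_p + m R² = 0.3994 + (0.246)(2.29/2)² = 0.7219 kg·m².
ω_f = L_i / I_f = 0.2811 / 0.7219 = 0.3894 rad/s.

|ω_f| ≈ 0.389 rad/s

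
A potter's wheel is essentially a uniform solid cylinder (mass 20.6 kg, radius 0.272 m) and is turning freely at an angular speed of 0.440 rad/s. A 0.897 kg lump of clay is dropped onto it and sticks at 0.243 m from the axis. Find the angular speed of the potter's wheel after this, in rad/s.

The added mass arrives with no angular momentum about the axis, and any external torque about the axis is negligible, so the system's angular momentum is conserved.
I_p = ½(20.6)(0.272)² = 0.7620 kg·m².
Added inertia Σmr² = (0.897)(0.243)² = 0.05297 kg·m²; I_f = 0.7620 + 0.05297 = 0.8150 kg·m².
ω_f = I_p ω_i / I_f = (0.7620)(0.440) / 0.8150 = 0.4114 rad/s.

ω_f ≈ 0.411 rad/s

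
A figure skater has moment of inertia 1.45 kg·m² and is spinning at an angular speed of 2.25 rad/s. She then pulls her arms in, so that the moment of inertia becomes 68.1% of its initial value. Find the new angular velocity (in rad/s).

No external torque acts about the spin axis, so angular momentum is conserved.
I₂ = 0.681 × 1.45 = 0.9875 kg·m².
ω₂ = I₁ω₁ / I₂ = (1.450)(2.25 rad/s) / (0.9875) = 3.304 rad/s.

ω₂ ≈ 3.30 rad/s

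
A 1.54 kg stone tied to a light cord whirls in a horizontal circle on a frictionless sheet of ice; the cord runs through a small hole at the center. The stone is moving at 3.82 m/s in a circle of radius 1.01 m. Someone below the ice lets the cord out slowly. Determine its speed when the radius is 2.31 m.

v₂ ≈ 1.67 m/s

The only horizontal force on the mass is along the cord (radial), so it exerts no torque about the hole and angular momentum m v r is conserved.
v₂ = v₁ r₁ / r₂ = (3.82)(1.01) / (2.31) = 1.670 m/s.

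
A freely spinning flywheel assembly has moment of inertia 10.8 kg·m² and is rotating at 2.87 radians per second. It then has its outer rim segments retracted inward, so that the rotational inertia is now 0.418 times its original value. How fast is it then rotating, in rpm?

Angular momentum about the spin axis is conserved since the torque about it is zero.
I₂ = 0.418 × 10.8 = 4.514 kg·m².
ω₂ = I₁ω₁ / I₂ = (10.80)(2.87 rad/s) / (4.514) = 6.866 rad/s = 65.57 rpm.

ω₂ ≈ 65.6 rpm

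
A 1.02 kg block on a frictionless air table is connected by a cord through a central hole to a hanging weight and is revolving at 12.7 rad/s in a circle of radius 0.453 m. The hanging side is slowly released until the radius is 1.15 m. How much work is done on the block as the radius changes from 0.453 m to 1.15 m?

W ≈ -14.3 J

The constraining force is radial, so m r² ω about the center is conserved.
ω₂ = ω₁ (r₁/r₂)² = (12.7)(0.453/1.15)² = 1.971 rad/s.
W = ΔKE = ½m(v₂² − v₁²) = -14.26 J.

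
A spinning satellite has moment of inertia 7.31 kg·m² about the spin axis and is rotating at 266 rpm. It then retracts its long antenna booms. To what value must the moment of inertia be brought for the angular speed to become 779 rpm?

I₂ ≈ 2.50 kg·m²

Angular momentum about the spin axis is conserved since the torque about it is zero.
I₂ = I₁ω₁ / ω₂ = (7.31)(266) / (779) = 2.496 kg·m².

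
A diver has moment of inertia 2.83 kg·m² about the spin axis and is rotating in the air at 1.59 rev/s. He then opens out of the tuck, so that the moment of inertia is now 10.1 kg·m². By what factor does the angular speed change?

With no external torque about the axis, L is conserved: I₁ω₁ = I₂ω₂.
ω₂/ω₁ = I₁/I₂ = 2.830 / 10.10 = 0.2802.

ω₂/ω₁ ≈ 0.280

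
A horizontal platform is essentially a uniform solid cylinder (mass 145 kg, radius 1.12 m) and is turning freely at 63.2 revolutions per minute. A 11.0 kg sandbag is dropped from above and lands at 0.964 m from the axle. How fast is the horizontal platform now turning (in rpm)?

No external torque acts about the axle; L_before = L_after.
I_p = ½(145)(1.12)² = 90.94 kg·m².
Added inertia Σmr² = (11.0)(0.964)² = 10.22 kg·m²; I_f = 90.94 + 10.22 = 101.2 kg·m².
ω_f = I_p ω_i / I_f = (90.94)(63.2) / 101.2 = 56.81 rpm.

ω_f ≈ 56.8 rpm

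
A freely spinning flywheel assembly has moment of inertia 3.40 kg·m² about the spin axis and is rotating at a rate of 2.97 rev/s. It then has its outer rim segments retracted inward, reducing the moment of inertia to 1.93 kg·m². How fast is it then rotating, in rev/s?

ω₂ ≈ 5.23 rev/s

No external torque acts about the spin axis, so angular momentum is conserved.
ω₂ = I₁ω₁ / I₂ = (3.400)(2.97 rev/s) / (1.930) = 5.232 rev/s.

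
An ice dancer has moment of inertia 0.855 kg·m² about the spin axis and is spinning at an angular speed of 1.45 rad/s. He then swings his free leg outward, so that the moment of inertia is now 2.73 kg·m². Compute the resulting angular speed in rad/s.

With no external torque about the axis, L is conserved: I₁ω₁ = I₂ω₂.
ω₂ = I₁ω₁ / I₂ = (0.8550)(1.45 rad/s) / (2.730) = 0.4541 rad/s.

ω₂ ≈ 0.454 rad/s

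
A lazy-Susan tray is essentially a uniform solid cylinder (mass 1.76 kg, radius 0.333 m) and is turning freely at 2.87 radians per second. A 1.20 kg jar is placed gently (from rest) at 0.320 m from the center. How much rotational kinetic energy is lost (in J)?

energy lost ≈ 0.224 J

No external torque acts about the center; L_before = L_after.
I_p = ½(1.76)(0.333)² = 0.09758 kg·m².
Added inertia Σmr² = (1.20)(0.320)² = 0.1229 kg·m²; I_f = 0.09758 + 0.1229 = 0.2205 kg·m².
ω_f = I_p ω_i / I_f = (0.09758)(2.87) / 0.2205 = 1.270 rad/s.
KE_i = ½(0.09758)(2.870 rad/s)² = 0.4019 J; KE_f = ½(0.2205)(1.270)² = 0.1779 J.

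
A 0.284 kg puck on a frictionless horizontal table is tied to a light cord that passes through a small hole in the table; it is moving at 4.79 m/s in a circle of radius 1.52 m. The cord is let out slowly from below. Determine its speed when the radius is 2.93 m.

v₂ ≈ 2.48 m/s

Central (radial) force ⇒ zero torque about the center ⇒ m v r is constant.
v₂ = v₁ r₁ / r₂ = (4.79)(1.52) / (2.93) = 2.485 m/s.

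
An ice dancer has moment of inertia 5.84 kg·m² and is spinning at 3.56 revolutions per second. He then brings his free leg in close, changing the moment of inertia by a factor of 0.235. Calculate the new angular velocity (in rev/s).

ω₂ ≈ 15.1 rev/s

Angular momentum about the spin axis is conserved since the torque about it is zero.
I₂ = 0.235 × 5.84 = 1.372 kg·m².
ω₂ = I₁ω₁ / I₂ = (5.840)(3.56 rev/s) / (1.372) = 15.15 rev/s.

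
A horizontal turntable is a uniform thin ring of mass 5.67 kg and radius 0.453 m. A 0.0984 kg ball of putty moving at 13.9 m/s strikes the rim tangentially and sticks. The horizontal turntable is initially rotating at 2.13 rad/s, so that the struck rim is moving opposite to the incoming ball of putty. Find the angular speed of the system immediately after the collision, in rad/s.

The axle reaction passes through the axle and exerts no torque about it; angular momentum about the axle is conserved through the impact.
I_p = (5.67)(0.453)² = 1.164 kg·m². Taking the sense of the ball of putty's angular momentum as positive, L_{ball} = m v R = (0.0984)(13.9)(0.453) = 0.6196 kg·m²/s.
L_i = −I_p ω_p + m v R = −(1.164)(2.13) + 0.6196 = -1.859 kg·m²/s.
After sticking, I_f = I_p + m R² = 1.164 + (0.0984)(0.453)² = 1.184 kg·m².
ω_f = L_i / I_f = -1.859 / 1.184 = -1.570 rad/s.

|ω_f| ≈ 1.57 rad/s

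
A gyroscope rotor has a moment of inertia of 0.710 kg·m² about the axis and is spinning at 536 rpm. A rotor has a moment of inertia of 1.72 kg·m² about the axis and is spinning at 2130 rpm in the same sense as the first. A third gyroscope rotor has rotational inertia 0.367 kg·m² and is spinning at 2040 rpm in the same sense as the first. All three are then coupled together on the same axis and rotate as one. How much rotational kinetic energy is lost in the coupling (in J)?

ΔKE lost ≈ 7250 J

No external torque acts about the common axis, so total angular momentum is conserved.
Taking A's sense as positive: L = (0.7100)(536) + (1.720)(2130) + (0.3670)(2040) = 4793 kg·m²·rpm.
Combined I = 0.7100 + 1.720 + 0.3670 = 2.797 kg·m².
ω_f = L / I = 4793 / 2.797 = 1714 rpm.
KE_i = ½ΣIω² = 52280 J; KE_f = ½(2.797)(179.4)² = 45030 J.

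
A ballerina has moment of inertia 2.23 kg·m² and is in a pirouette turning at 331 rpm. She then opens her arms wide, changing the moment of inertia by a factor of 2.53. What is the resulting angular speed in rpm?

ω₂ ≈ 131 rpm

No external torque acts about the spin axis, so angular momentum is conserved.
I₂ = 2.53 × 2.23 = 5.642 kg·m².
ω₂ = I₁ω₁ / I₂ = (2.230)(331 rpm) / (5.642) = 130.8 rpm.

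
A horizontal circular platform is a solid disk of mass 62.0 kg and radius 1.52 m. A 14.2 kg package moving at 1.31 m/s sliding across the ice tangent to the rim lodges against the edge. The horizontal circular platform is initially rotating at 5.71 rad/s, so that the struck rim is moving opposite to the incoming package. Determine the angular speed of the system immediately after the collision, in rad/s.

|ω_f| ≈ 3.65 rad/s

The axle reaction passes through the central axle and exerts no torque about it; angular momentum about the central axle is conserved through the impact.
I_p = ½(62.0)(1.52)² = 71.62 kg·m². Taking the sense of the package's angular momentum as positive, L_{package} = m v R = (14.2)(1.31)(1.52) = 28.28 kg·m²/s.
L_i = −I_p ω_p + m v R = −(71.62)(5.71) + 28.28 = -380.7 kg·m²/s.
After sticking, I_f = I_p + m R² = 71.62 + (14.2)(1.52)² = 104.4 kg·m².
ω_f = L_i / I_f = -380.7 / 104.4 = -3.645 rad/s.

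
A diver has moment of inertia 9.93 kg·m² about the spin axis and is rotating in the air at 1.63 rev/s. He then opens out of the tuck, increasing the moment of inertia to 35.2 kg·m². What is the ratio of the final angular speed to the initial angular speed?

ω₂/ω₁ ≈ 0.282

No external torque acts about the spin axis, so angular momentum is conserved.
ω₂/ω₁ = I₁/I₂ = 9.930 / 35.20 = 0.2821.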